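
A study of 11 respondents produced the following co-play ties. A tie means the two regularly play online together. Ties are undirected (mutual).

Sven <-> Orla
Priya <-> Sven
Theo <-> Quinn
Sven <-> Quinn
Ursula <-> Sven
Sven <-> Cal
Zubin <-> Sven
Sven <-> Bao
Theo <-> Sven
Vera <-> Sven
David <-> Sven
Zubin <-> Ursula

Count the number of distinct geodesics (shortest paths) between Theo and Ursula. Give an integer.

1

The shortest distance is 2, and the only length-2 path is Theo–Sven–Ursula. So there is exactly 1 shortest path.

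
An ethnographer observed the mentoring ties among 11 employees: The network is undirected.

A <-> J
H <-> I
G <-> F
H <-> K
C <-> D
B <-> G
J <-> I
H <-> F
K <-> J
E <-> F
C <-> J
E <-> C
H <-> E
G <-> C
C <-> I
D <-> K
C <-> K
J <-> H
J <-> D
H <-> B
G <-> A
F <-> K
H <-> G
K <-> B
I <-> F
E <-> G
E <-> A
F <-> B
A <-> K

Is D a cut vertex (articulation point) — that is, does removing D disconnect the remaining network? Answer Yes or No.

No

Even without D, every remaining node can still reach every other (the residual graph is connected), so D is not a cut vertex.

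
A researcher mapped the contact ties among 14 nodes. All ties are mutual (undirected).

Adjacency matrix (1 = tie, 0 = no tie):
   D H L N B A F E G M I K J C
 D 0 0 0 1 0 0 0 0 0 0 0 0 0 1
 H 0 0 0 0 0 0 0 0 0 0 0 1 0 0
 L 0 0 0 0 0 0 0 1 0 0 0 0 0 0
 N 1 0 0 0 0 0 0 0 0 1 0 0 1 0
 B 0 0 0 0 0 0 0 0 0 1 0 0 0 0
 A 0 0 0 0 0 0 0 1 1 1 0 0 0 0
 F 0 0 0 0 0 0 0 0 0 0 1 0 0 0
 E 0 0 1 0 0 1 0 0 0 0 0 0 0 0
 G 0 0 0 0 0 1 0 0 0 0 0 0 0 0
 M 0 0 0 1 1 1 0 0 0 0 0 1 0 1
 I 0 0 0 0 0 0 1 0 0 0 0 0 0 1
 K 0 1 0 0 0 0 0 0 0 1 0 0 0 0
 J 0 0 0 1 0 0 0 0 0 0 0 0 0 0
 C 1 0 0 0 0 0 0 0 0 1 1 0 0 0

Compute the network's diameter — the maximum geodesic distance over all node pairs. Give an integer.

Eccentricity of each node (its greatest distance to any other): A:4, B:4, C:4, D:5, E:5, F:6, G:5, H:5, I:5, J:5, K:4, L:6, M:3, N:4.
The maximum eccentricity is 6, realized for instance by the pair L–F via L – E – A – M – C – I – F. So the diameter is 6.

6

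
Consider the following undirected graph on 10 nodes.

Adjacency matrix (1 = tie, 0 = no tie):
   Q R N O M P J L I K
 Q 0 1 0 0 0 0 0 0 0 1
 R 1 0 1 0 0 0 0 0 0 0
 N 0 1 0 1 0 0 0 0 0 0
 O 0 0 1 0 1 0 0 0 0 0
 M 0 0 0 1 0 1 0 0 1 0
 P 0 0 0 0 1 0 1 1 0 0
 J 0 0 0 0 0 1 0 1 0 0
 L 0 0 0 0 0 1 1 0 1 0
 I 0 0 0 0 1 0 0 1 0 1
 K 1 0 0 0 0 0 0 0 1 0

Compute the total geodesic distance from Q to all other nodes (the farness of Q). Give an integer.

Distances from Q: I:2, J:4, K:1, L:3, M:3, N:2, O:3, P:4, R:1.
Sum = 2 + 4 + 1 + 3 + 3 + 2 + 3 + 4 + 1 = 23.

23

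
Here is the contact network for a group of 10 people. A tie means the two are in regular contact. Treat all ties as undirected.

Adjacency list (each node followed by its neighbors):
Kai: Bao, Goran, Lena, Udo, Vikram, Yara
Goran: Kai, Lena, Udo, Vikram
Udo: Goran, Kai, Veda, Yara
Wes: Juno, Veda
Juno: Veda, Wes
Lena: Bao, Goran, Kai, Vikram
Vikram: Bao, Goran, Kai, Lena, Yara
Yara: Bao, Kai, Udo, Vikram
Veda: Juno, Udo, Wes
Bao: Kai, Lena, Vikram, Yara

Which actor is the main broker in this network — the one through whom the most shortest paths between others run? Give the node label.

Unnormalized betweenness of each node: Bao:1/3, Goran:10/3, Juno:0, Kai:19/3, Lena:1/3, Udo:55/3, Veda:14, Vikram:1, Wes:0, Yara:10/3.
Udo has the largest value, 55/3, making it the main broker — the node through which the most shortest paths run.

Udo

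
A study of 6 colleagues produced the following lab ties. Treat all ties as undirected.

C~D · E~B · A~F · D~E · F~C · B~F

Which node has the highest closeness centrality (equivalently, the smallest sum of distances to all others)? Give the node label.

Farness (sum of distances to all others) for each node — A:11, B:8, C:8, D:9, E:9, F:7.
The smallest farness is 7, for F, so F has the highest closeness.

F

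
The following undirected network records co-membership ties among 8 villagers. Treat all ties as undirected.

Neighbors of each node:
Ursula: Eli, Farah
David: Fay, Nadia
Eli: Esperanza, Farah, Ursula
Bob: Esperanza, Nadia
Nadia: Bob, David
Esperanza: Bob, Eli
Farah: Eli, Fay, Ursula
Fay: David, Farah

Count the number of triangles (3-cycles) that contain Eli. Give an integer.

Eli's neighbors: Esperanza, Farah, and Ursula.
Neighbor pairs that are themselves tied: Eli–Farah–Ursula. Each forms one triangle with Eli, for 1 in total.

1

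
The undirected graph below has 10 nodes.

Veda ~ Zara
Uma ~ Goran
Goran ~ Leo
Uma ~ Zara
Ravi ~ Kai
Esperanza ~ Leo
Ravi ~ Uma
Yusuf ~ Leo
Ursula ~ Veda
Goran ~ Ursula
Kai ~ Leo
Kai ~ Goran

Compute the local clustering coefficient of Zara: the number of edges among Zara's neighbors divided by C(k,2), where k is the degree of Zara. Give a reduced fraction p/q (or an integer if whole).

0

Zara's neighbors: Uma and Veda (k = 2).
Possible neighbor pairs: C(2,2) = 1. Edges among them: none → e = 0.
Clustering(Zara) = 0/1.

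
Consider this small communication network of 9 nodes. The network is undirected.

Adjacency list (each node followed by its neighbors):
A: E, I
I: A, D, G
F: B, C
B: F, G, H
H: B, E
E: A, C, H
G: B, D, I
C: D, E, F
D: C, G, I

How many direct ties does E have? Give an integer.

E is directly tied to A, C, and H. That is 3 neighbors, so the degree of E is 3.

3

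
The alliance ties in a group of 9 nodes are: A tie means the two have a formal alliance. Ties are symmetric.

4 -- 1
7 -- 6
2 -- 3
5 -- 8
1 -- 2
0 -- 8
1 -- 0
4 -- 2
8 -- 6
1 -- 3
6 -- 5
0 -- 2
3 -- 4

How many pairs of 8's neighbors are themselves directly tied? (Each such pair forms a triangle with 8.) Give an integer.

1

8's neighbors: 0, 5, and 6.
Neighbor pairs that are themselves tied: 8–5–6. Each forms one triangle with 8, for 1 in total.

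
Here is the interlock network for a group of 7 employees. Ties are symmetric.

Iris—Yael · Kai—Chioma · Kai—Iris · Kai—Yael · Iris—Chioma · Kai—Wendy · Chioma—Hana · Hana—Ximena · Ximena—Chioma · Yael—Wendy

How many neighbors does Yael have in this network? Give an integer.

Yael is directly tied to Iris, Kai, and Wendy. That is 3 neighbors, so the degree of Yael is 3.

3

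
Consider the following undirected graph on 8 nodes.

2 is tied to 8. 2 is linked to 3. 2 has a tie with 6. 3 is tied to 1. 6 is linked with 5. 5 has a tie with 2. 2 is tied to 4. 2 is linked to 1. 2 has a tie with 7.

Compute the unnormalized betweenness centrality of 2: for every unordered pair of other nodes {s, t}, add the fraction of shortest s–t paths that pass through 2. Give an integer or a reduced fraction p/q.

Pairs whose geodesics pass through 2 — 5–8: 1; 5–4: 1; 5–3: 1; 5–1: 1; 5–7: 1; 8–4: 1; 8–3: 1; 8–1: 1; 8–6: 1; 8–7: 1; 4–3: 1; 4–1: 1; 4–6: 1; 4–7: 1 … (+5 more pairs).
All other pairs contribute 0.
Summing the contributions gives betweenness(2) = 19.

19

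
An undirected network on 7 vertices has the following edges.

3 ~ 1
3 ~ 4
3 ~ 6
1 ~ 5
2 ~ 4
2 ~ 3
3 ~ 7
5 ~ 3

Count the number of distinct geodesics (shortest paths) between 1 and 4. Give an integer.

The shortest distance is 2, and the only length-2 path is 1–3–4. So there is exactly 1 shortest path.

1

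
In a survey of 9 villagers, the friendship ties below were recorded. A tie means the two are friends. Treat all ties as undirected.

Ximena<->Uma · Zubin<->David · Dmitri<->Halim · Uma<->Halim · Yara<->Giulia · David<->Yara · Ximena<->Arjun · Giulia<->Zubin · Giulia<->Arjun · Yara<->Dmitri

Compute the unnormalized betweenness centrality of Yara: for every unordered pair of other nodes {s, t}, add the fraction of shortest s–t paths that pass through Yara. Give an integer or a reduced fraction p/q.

Pairs whose geodesics pass through Yara — Dmitri–David: 1; Dmitri–Zubin: 2/2; Dmitri–Giulia: 1; Dmitri–Arjun: 1; David–Giulia: 1/2; David–Arjun: 1/2; David–Ximena: 1/2; David–Uma: 1; David–Halim: 1; Zubin–Halim: 2/2; Giulia–Halim: 1.
All other pairs contribute 0.
Summing the contributions gives betweenness(Yara) = 19/2.

19/2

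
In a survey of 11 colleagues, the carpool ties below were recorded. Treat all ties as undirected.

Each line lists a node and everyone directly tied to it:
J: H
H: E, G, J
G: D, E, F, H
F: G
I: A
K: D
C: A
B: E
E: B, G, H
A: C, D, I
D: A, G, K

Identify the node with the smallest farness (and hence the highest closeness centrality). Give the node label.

Farness (sum of distances to all others) for each node — A:24, B:32, C:33, D:19, E:23, F:27, G:18, H:23, I:33, J:32, K:28.
The smallest farness is 18, for G, so G has the highest closeness.

G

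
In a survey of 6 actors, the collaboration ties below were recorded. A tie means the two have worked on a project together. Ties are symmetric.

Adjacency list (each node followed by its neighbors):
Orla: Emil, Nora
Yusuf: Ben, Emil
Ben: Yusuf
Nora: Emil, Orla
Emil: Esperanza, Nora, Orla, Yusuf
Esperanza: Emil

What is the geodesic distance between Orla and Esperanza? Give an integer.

One shortest route is Orla – Emil – Esperanza, which uses 2 edges, and Orla and Esperanza are not directly tied, so nothing shorter exists. So d(Orla,Esperanza) = 2.

2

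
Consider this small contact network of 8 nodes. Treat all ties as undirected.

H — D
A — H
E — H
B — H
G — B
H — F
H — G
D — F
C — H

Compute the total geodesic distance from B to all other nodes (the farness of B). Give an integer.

Distances from B: A:2, C:2, D:2, E:2, F:2, G:1, H:1.
Sum = 2 + 2 + 2 + 2 + 2 + 1 + 1 = 12.

12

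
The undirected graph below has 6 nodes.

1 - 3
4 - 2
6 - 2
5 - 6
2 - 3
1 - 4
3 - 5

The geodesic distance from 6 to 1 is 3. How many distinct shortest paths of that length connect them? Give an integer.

The shortest distance is 3. The length-3 paths are: 6–2–3–1; 6–5–3–1; 6–2–4–1.
That gives 3 distinct shortest paths.

3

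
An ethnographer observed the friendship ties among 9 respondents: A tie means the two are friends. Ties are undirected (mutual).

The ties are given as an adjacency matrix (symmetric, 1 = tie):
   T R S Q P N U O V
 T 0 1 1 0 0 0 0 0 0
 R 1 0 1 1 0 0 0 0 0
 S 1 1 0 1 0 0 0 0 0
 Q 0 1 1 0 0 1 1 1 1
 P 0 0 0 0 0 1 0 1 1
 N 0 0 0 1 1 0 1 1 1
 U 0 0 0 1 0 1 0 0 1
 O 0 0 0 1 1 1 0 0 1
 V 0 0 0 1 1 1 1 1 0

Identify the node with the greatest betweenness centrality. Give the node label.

Unnormalized betweenness of each node: N:13/6, O:4/3, P:0, Q:46/3, R:3, S:3, T:0, U:0, V:13/6.
Q has the largest value, 46/3, making it the main broker — the node through which the most shortest paths run.

Q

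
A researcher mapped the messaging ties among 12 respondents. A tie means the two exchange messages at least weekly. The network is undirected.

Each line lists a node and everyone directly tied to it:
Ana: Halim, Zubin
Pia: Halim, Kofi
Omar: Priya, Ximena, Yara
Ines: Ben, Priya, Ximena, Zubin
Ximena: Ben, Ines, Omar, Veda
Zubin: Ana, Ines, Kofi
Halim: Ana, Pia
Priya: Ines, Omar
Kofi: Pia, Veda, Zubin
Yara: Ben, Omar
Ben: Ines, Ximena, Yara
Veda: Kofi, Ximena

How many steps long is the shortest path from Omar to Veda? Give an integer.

2

One shortest route is Omar – Ximena – Veda, which uses 2 edges, and Omar and Veda are not directly tied, so nothing shorter exists. So d(Omar,Veda) = 2.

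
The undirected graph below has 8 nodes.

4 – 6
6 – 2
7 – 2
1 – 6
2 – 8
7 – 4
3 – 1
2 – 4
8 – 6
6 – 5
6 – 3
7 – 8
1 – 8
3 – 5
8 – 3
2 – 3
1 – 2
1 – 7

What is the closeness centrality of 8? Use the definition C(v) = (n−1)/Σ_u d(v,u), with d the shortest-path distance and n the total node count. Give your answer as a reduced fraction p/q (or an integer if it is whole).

7/9

Distances from 8: 1:1, 2:1, 3:1, 4:2, 5:2, 6:1, 7:1. Sum = 9.
n = 8, so closeness = 7/9.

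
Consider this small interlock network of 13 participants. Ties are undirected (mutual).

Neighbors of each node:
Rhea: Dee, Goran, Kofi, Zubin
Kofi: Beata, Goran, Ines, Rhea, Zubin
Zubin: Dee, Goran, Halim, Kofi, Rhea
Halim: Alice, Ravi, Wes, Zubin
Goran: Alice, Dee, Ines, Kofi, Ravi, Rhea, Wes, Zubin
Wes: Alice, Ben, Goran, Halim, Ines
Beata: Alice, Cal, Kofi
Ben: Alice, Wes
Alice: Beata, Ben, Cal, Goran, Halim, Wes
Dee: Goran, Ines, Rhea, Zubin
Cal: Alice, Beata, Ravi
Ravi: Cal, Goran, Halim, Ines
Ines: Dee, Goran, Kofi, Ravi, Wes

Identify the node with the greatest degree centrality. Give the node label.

Goran

Degrees — Alice:6, Beata:3, Ben:2, Cal:3, Dee:4, Goran:8, Halim:4, Ines:5, Kofi:5, Ravi:4, Rhea:4, Wes:5, Zubin:5.
The maximum is 8, attained only by Goran.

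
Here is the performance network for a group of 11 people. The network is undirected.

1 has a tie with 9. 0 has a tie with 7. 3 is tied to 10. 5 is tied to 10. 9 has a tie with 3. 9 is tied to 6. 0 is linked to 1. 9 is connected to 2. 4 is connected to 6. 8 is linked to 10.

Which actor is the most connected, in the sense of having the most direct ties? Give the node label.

9

Degrees — 0:2, 1:2, 2:1, 3:2, 4:1, 5:1, 6:2, 7:1, 8:1, 9:4, 10:3.
The maximum is 4, attained only by 9.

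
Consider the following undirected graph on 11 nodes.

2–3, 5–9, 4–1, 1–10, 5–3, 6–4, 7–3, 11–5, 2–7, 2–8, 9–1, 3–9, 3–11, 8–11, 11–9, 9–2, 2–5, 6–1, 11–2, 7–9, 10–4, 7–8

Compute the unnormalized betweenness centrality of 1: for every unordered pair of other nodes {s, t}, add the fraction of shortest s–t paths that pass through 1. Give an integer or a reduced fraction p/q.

Pairs whose geodesics pass through 1 — 5–4: 1; 5–10: 1; 5–6: 1; 8–4: 3/3; 8–10: 3/3; 8–6: 3/3; 2–4: 1; 2–10: 1; 2–6: 1; 11–4: 1; 11–10: 1; 11–6: 1; 3–4: 1; 3–10: 1 … (+8 more pairs).
All other pairs contribute 0.
Summing the contributions gives betweenness(1) = 43/2.

43/2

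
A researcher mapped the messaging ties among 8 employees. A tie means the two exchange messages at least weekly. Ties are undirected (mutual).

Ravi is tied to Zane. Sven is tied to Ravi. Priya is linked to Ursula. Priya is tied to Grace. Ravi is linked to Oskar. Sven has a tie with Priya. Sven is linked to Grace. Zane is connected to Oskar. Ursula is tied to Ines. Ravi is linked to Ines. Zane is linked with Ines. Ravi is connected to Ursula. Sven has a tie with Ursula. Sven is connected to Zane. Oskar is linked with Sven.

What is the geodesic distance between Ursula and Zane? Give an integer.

One shortest route is Ursula – Ines – Zane, which uses 2 edges, and Ursula and Zane are not directly tied, so nothing shorter exists. So d(Ursula,Zane) = 2.

2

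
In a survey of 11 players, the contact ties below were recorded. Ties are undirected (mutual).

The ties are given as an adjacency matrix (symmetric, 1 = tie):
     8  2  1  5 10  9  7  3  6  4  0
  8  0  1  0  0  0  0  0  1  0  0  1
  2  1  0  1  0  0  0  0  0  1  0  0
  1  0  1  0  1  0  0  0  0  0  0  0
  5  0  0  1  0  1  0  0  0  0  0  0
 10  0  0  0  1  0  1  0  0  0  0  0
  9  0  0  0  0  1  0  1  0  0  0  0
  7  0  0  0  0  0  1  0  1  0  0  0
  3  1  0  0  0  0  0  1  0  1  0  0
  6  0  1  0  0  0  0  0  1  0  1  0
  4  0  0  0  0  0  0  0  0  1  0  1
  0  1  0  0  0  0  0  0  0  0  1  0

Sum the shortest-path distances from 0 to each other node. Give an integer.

Distances from 0: 1:3, 2:2, 3:2, 4:1, 5:4, 6:2, 7:3, 8:1, 9:4, 10:5.
Sum = 3 + 2 + 2 + 1 + 4 + 2 + 3 + 1 + 4 + 5 = 27.

27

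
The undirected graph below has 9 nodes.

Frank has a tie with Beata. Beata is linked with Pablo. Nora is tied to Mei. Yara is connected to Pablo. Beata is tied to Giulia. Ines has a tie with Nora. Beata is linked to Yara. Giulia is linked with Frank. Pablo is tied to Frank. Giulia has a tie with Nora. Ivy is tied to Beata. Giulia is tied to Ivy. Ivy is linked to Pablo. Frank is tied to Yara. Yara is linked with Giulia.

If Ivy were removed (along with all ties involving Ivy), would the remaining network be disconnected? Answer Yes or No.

No

Even without Ivy, every remaining node can still reach every other (the residual graph is connected), so Ivy is not a cut vertex.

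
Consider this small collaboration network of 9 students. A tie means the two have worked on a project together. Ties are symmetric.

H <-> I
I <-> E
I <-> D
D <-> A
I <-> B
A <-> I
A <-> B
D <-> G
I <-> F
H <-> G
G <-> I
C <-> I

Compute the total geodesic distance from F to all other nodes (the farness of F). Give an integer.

Distances from F: A:2, B:2, C:2, D:2, E:2, G:2, H:2, I:1.
Sum = 2 + 2 + 2 + 2 + 2 + 2 + 2 + 1 = 15.

15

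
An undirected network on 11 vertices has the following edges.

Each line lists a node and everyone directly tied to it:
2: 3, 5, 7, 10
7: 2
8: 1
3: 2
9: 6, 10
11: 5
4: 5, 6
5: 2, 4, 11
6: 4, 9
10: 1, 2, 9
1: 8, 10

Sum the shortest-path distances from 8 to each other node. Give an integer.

Distances from 8: 1:1, 2:3, 3:4, 4:5, 5:4, 6:4, 7:4, 9:3, 10:2, 11:5.
Sum = 1 + 3 + 4 + 5 + 4 + 4 + 4 + 3 + 2 + 5 = 35.

35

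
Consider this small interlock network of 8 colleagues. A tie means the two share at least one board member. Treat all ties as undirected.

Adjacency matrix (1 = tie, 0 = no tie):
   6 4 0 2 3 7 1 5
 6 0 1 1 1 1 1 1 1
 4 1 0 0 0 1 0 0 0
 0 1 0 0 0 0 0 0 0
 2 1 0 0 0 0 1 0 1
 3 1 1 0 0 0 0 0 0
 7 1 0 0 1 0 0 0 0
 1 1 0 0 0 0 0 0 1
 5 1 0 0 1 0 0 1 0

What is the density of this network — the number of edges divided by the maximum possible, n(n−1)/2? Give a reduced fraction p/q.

11/28

There are 11 edges and 8 nodes, so the maximum possible is C(8,2) = 28.
Density = 11/28.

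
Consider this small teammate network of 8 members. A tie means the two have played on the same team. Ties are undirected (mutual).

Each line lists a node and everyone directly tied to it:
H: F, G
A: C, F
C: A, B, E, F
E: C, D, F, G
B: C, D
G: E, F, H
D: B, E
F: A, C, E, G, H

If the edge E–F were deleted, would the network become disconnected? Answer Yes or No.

Even without that edge, E still reaches F via E – C – F, so the network stays connected. Not a bridge.

No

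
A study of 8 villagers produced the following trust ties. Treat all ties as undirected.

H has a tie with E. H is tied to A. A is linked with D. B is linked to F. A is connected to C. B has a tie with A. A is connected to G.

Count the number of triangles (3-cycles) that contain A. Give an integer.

A's neighbors are B, C, D, G, and H, but none of them are tied to each other, so no triangle contains A.

0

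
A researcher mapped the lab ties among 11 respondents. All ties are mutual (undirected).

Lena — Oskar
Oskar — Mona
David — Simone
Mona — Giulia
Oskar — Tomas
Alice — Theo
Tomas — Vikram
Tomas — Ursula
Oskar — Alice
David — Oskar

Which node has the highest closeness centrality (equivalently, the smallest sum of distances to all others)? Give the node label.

Farness (sum of distances to all others) for each node — Alice:22, David:22, Giulia:31, Lena:24, Mona:22, Oskar:15, Simone:31, Theo:31, Tomas:20, Ursula:29, Vikram:29.
The smallest farness is 15, for Oskar, so Oskar has the highest closeness.

Oskar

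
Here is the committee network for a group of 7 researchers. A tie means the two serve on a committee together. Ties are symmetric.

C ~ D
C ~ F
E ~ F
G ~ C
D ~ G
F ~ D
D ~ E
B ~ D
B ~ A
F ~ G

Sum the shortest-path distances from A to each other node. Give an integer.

Distances from A: B:1, C:3, D:2, E:3, F:3, G:3.
Sum = 1 + 3 + 2 + 3 + 3 + 3 = 15.

15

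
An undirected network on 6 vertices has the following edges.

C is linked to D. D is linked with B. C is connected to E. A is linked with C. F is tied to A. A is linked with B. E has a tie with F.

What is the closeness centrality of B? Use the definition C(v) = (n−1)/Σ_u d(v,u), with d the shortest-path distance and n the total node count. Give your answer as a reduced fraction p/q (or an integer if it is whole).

5/9

Distances from B: A:1, C:2, D:1, E:3, F:2. Sum = 9.
n = 6, so closeness = 5/9.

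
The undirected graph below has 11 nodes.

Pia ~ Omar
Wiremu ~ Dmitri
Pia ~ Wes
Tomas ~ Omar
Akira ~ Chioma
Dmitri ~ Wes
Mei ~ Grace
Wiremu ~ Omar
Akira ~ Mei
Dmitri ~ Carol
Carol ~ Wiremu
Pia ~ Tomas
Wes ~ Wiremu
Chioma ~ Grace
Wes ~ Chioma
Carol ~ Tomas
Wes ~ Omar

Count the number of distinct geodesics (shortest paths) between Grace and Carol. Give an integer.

The shortest distance is 4. The length-4 paths are: Grace–Chioma–Wes–Dmitri–Carol; Grace–Chioma–Wes–Wiremu–Carol.
That gives 2 distinct shortest paths.

2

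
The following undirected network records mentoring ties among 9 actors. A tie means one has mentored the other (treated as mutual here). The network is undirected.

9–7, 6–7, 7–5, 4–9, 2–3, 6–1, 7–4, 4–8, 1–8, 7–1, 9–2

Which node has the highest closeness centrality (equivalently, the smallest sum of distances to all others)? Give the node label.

Farness (sum of distances to all others) for each node — 1:16, 2:18, 3:25, 4:14, 5:19, 6:17, 7:12, 8:18, 9:13.
The smallest farness is 12, for 7, so 7 has the highest closeness.

7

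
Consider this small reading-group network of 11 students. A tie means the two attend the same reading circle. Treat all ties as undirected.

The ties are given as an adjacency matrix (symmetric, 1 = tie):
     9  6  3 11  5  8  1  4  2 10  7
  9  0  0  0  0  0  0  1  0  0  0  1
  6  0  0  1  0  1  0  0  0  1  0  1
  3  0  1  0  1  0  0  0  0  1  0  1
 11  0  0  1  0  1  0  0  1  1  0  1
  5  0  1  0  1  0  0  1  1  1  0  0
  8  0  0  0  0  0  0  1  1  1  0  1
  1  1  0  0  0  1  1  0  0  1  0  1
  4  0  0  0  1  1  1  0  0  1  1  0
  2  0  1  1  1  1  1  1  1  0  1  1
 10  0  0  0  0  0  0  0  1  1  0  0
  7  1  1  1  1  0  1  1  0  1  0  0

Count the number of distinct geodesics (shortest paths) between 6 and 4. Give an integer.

The shortest distance is 2. The length-2 paths are: 6–5–4; 6–2–4.
That gives 2 distinct shortest paths.

2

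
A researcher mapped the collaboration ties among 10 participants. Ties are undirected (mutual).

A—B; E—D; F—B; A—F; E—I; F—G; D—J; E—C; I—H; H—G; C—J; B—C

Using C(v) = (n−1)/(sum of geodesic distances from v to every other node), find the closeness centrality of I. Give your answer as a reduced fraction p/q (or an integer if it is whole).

3/7

Distances from I: A:4, B:3, C:2, D:2, E:1, F:3, G:2, H:1, J:3. Sum = 21.
n = 10, so closeness = 9/21 = 3/7.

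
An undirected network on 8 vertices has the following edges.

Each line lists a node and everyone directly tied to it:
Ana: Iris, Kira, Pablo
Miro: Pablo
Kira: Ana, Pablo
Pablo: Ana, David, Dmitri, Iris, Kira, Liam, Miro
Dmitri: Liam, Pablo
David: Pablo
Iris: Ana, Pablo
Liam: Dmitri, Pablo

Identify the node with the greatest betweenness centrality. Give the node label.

Pablo

Unnormalized betweenness of each node: Ana:1/2, David:0, Dmitri:0, Iris:0, Kira:0, Liam:0, Miro:0, Pablo:35/2.
Pablo has the largest value, 35/2, making it the main broker — the node through which the most shortest paths run.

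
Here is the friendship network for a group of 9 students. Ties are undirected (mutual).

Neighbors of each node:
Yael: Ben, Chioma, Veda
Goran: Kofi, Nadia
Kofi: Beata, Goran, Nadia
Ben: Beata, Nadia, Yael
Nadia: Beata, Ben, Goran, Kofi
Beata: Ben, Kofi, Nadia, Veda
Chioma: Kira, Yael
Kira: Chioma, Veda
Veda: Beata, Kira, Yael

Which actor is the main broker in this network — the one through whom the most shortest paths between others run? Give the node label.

Unnormalized betweenness of each node: Beata:35/4, Ben:6, Chioma:5/6, Goran:0, Kira:13/12, Kofi:3/2, Nadia:67/12, Veda:43/6, Yael:73/12.
Beata has the largest value, 35/4, making it the main broker — the node through which the most shortest paths run.

Beata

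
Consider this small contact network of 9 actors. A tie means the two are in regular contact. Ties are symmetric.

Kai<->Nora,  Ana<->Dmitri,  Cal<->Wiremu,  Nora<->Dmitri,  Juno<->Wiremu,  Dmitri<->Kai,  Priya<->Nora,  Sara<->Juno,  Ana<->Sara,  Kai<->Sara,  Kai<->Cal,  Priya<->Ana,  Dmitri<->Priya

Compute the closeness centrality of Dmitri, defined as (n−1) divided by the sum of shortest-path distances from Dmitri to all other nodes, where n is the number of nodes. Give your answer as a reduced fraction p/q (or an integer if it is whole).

4/7

Distances from Dmitri: Ana:1, Cal:2, Juno:3, Kai:1, Nora:1, Priya:1, Sara:2, Wiremu:3. Sum = 14.
n = 9, so closeness = 8/14 = 4/7.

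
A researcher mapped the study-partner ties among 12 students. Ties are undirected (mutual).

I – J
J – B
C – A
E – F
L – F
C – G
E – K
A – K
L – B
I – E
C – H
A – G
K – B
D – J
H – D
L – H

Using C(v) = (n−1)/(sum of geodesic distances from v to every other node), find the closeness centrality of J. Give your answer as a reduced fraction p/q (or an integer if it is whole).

11/24

Distances from J: A:3, B:1, C:3, D:1, E:2, F:3, G:4, H:2, I:1, K:2, L:2. Sum = 24.
n = 12, so closeness = 11/24.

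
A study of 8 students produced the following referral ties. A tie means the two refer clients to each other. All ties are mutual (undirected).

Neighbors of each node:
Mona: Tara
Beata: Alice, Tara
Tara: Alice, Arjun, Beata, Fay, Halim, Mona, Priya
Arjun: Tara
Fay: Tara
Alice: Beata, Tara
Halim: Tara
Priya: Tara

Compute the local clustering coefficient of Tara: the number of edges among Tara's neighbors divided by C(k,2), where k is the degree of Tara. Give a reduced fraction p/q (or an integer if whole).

Tara's neighbors: Alice, Arjun, Beata, Fay, Halim, Mona, and Priya (k = 7).
Possible neighbor pairs: C(7,2) = 21. Edges among them: Alice–Beata → e = 1.
Clustering(Tara) = 1/21.

1/21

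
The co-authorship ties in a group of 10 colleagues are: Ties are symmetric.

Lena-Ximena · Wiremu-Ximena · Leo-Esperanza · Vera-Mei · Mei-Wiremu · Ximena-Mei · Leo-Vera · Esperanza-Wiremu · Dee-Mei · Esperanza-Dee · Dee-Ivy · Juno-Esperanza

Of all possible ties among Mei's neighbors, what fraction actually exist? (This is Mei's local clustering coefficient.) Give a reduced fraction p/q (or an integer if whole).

Mei's neighbors: Dee, Vera, Wiremu, and Ximena (k = 4).
Possible neighbor pairs: C(4,2) = 6. Edges among them: Wiremu–Ximena → e = 1.
Clustering(Mei) = 1/6.

1/6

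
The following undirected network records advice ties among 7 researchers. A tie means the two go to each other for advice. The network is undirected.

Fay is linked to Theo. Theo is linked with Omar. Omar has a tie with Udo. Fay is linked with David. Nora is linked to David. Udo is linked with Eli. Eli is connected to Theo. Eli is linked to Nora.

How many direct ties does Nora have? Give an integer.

Nora is directly tied to David and Eli. That is 2 neighbors, so the degree of Nora is 2.

2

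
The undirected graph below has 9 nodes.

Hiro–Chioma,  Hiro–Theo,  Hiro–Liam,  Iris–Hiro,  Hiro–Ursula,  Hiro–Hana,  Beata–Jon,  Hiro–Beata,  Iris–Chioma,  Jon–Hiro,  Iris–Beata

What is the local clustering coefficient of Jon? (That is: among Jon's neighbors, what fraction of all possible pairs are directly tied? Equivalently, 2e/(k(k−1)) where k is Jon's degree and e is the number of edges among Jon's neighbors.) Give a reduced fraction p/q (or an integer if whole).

1

Jon's neighbors: Beata and Hiro (k = 2).
Possible neighbor pairs: C(2,2) = 1. Edges among them: Beata–Hiro → e = 1.
Clustering(Jon) = 1/1.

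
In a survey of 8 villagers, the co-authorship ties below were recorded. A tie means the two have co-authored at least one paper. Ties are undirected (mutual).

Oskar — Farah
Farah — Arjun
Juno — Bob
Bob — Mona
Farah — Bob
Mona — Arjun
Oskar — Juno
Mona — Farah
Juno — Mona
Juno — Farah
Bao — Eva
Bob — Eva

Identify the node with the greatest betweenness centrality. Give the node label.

Bob

Unnormalized betweenness of each node: Arjun:0, Bao:0, Bob:10, Eva:6, Farah:5, Juno:2, Mona:2, Oskar:0.
Bob has the largest value, 10, making it the main broker — the node through which the most shortest paths run.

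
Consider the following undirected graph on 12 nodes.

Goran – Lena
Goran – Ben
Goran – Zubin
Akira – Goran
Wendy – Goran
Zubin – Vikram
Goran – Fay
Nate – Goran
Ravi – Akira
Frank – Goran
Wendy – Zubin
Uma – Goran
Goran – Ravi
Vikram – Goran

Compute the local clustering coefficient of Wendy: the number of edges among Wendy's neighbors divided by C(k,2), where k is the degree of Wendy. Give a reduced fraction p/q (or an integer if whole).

Wendy's neighbors: Goran and Zubin (k = 2).
Possible neighbor pairs: C(2,2) = 1. Edges among them: Goran–Zubin → e = 1.
Clustering(Wendy) = 1/1.

1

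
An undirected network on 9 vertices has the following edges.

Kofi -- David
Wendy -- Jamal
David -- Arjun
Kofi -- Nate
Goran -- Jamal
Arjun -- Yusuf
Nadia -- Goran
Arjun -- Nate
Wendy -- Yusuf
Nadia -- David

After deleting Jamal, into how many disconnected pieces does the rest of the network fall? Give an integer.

Jamal's neighbors (Goran and Wendy) remain reachable from one another through other ties, so the rest of the network stays in one piece.

1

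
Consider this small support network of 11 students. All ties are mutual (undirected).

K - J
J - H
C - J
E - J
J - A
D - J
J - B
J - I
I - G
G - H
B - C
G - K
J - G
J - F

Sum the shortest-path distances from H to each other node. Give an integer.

Distances from H: A:2, B:2, C:2, D:2, E:2, F:2, G:1, I:2, J:1, K:2.
Sum = 2 + 2 + 2 + 2 + 2 + 2 + 1 + 2 + 1 + 2 = 18.

18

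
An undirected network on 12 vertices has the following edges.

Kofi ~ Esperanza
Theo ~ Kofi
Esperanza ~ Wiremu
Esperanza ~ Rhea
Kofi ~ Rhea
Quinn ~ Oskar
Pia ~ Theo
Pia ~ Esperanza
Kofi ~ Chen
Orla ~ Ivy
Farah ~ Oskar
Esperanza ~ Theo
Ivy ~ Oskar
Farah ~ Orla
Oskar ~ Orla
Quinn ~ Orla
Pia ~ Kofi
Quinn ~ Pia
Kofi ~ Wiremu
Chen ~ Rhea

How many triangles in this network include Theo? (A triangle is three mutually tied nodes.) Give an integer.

Theo's neighbors: Esperanza, Kofi, and Pia.
Neighbor pairs that are themselves tied: Theo–Esperanza–Kofi; Theo–Esperanza–Pia; Theo–Kofi–Pia. Each forms one triangle with Theo, for 3 in total.

3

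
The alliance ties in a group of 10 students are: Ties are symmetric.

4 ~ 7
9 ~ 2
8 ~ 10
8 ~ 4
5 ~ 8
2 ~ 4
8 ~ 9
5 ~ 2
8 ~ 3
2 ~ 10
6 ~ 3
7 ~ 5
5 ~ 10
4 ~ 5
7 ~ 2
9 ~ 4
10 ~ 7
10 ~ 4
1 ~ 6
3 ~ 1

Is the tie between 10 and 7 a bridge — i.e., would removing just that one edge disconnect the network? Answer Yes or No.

No

Even without that edge, 10 still reaches 7 via 10 – 2 – 7, so the network stays connected. Not a bridge.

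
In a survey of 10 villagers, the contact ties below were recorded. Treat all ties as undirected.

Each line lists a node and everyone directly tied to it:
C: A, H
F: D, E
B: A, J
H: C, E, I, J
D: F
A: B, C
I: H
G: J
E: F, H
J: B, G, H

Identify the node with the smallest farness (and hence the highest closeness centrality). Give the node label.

Farness (sum of distances to all others) for each node — A:24, B:23, C:20, D:33, E:19, F:25, G:26, H:15, I:23, J:18.
The smallest farness is 15, for H, so H has the highest closeness.

H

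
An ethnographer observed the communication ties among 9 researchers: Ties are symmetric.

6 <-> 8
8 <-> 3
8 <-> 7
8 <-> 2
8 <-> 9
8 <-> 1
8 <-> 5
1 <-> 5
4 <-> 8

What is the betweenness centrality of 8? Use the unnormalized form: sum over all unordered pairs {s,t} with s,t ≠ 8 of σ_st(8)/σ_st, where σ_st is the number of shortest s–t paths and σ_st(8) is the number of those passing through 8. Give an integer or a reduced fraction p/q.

27

Pairs whose geodesics pass through 8 — 5–9: 1; 5–4: 1; 5–6: 1; 5–7: 1; 5–2: 1; 5–3: 1; 9–4: 1; 9–6: 1; 9–7: 1; 9–1: 1; 9–2: 1; 9–3: 1; 4–6: 1; 4–7: 1 … (+13 more pairs).
All other pairs contribute 0.
Summing the contributions gives betweenness(8) = 27.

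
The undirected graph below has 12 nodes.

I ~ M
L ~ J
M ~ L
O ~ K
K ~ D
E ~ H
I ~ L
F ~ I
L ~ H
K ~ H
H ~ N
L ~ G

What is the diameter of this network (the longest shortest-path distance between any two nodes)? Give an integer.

Eccentricity of each node (its greatest distance to any other): D:5, E:4, F:5, G:4, H:3, I:4, J:4, K:4, L:3, M:4, N:4, O:5.
The maximum eccentricity is 5, realized for instance by the pair D–F via D – K – H – L – I – F. So the diameter is 5.

5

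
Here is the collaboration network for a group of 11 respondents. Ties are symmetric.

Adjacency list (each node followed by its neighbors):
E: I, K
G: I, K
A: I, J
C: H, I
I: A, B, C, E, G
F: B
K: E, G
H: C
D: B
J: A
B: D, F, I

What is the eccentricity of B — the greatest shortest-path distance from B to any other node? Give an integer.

3

Distances from B: A:2, C:2, D:1, E:2, F:1, G:2, H:3, I:1, J:3, K:3.
The largest is 3 (to J, H, and K), so the eccentricity of B is 3.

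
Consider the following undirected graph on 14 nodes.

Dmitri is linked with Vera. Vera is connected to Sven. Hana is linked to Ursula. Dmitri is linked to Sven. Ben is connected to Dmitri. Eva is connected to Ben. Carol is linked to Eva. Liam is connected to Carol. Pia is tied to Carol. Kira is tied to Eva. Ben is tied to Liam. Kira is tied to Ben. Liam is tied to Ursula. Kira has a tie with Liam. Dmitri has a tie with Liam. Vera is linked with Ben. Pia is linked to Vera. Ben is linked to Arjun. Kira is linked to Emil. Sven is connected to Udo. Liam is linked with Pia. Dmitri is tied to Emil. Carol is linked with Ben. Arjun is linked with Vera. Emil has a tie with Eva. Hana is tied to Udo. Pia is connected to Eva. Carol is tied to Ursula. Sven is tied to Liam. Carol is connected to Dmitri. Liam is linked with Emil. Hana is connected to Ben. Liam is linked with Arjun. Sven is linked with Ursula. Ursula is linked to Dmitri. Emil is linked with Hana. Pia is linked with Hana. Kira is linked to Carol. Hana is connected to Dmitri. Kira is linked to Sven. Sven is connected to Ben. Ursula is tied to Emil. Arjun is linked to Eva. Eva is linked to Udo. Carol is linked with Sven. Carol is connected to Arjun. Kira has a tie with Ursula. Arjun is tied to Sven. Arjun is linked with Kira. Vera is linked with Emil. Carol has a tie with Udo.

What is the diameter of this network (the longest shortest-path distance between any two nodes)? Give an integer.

Eccentricity of each node (its greatest distance to any other): Arjun:2, Ben:2, Carol:2, Dmitri:2, Emil:2, Eva:2, Hana:2, Kira:2, Liam:2, Pia:2, Sven:2, Udo:2, Ursula:2, Vera:2.
The maximum eccentricity is 2, realized for instance by the pair Vera–Eva via Vera – Ben – Eva. So the diameter is 2.

2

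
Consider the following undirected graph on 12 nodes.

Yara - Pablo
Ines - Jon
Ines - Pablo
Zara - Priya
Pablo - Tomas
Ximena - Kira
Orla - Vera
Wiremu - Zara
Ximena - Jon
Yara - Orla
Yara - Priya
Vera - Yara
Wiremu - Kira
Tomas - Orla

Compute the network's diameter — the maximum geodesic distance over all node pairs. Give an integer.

Eccentricity of each node (its greatest distance to any other): Ines:4, Jon:4, Kira:5, Orla:5, Pablo:4, Priya:4, Tomas:5, Vera:5, Wiremu:5, Ximena:5, Yara:4, Zara:4.
The maximum eccentricity is 5, realized for instance by the pair Vera–Ximena via Vera – Yara – Pablo – Ines – Jon – Ximena. So the diameter is 5.

5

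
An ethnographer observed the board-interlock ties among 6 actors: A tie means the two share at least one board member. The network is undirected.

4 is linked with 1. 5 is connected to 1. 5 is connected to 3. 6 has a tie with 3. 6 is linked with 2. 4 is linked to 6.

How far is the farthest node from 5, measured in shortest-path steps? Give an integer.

Distances from 5: 1:1, 2:3, 3:1, 4:2, 6:2.
The largest is 3 (to 2), so the eccentricity of 5 is 3.

3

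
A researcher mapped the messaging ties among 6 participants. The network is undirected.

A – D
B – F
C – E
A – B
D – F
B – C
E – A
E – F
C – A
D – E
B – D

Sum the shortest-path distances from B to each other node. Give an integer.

6

Distances from B: A:1, C:1, D:1, E:2, F:1.
Sum = 1 + 1 + 1 + 2 + 1 = 6.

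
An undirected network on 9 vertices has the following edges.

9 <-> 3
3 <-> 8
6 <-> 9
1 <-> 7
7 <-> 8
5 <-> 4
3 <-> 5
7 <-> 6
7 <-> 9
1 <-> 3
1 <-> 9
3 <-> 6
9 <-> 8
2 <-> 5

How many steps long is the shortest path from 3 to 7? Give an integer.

2

One shortest route is 3 – 9 – 7, which uses 2 edges, and 3 and 7 are not directly tied, so nothing shorter exists. So d(3,7) = 2.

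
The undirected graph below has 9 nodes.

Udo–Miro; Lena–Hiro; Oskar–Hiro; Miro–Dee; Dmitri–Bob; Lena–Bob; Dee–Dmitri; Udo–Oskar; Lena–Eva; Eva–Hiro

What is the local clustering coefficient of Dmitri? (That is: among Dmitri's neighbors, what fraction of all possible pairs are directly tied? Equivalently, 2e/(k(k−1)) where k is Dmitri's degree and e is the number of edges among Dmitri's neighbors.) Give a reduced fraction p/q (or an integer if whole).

0

Dmitri's neighbors: Bob and Dee (k = 2).
Possible neighbor pairs: C(2,2) = 1. Edges among them: none → e = 0.
Clustering(Dmitri) = 0/1.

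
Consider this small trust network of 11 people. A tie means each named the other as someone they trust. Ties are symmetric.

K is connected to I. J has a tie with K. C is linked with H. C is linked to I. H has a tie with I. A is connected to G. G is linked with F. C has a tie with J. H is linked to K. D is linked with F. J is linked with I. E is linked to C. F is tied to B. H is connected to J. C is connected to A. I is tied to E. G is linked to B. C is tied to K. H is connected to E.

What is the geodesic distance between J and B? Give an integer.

4

One shortest route is J – C – A – G – B, which uses 4 edges, and at distance 3 from J we only reach {G}, which does not include B. So d(J,B) = 4.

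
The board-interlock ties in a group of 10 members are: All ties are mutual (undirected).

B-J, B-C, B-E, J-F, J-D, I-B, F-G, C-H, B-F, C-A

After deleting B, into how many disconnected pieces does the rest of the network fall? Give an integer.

4

Without B, the remaining ties split the others into: {A, C, H}; {D, F, G, J}; {I}; {E}.
That's 4 separate components.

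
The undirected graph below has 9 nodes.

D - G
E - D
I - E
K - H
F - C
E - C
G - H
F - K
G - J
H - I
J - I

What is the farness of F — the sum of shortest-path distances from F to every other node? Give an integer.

Distances from F: C:1, D:3, E:2, G:3, H:2, I:3, J:4, K:1.
Sum = 1 + 3 + 2 + 3 + 2 + 3 + 4 + 1 = 19.

19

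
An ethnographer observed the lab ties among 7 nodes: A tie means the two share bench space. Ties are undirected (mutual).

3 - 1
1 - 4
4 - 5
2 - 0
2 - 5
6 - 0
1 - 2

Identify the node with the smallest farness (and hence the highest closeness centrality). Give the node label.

Farness (sum of distances to all others) for each node — 0:12, 1:10, 2:9, 3:15, 4:13, 5:12, 6:17.
The smallest farness is 9, for 2, so 2 has the highest closeness.

2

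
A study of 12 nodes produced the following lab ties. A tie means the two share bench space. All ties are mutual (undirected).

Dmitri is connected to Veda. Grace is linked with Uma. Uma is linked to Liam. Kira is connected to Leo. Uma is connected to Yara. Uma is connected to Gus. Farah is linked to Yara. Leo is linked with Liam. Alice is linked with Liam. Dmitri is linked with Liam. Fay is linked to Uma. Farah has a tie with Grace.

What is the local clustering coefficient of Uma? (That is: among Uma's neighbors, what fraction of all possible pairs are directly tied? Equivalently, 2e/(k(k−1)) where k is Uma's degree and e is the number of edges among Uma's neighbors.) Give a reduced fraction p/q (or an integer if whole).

0

Uma's neighbors: Fay, Grace, Gus, Liam, and Yara (k = 5).
Possible neighbor pairs: C(5,2) = 10. Edges among them: none → e = 0.
Clustering(Uma) = 0/10 = 0.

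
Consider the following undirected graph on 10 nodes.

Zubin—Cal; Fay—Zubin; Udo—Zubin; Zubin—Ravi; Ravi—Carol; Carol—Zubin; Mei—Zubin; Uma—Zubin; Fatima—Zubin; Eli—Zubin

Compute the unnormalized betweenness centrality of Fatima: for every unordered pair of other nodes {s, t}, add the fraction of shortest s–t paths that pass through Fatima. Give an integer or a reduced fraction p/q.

0

No shortest path between any pair of other nodes passes through Fatima.
Summing the contributions gives betweenness(Fatima) = 0.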